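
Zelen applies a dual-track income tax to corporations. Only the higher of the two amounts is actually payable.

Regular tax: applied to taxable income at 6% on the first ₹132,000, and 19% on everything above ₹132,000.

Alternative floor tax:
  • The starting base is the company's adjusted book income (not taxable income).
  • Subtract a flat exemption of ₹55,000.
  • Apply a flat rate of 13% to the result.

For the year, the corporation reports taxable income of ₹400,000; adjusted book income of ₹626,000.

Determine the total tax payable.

₹74,230

Regular tax:
  ₹132,000 × 6% = ₹7,920
  ₹268,000 × 19% = ₹50,920
  → ₹58,840

Alternative floor tax:
  Base (adjusted book income): ₹626,000
  Less exemption ₹55,000 → base ₹571,000
  ₹571,000 × 13% = ₹74,230

₹74,230 > ₹58,840, so the alternative floor tax is the binding amount.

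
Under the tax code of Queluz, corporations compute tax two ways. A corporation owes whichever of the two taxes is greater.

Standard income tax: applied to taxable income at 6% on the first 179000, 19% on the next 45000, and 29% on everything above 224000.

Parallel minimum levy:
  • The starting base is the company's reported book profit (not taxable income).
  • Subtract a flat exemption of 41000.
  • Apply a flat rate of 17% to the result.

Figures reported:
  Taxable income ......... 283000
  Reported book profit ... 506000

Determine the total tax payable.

Parallel minimum levy:
  Base (reported book profit): 506000
  Less exemption 41000 → base 465000
  465000 × 17% = 79050

Standard income tax:
  179000 × 6% = 10740
  45000 × 19% = 8550
  59000 × 29% = 17110
  → 36400

79050 > 36400, so the parallel minimum levy is the binding amount.

79050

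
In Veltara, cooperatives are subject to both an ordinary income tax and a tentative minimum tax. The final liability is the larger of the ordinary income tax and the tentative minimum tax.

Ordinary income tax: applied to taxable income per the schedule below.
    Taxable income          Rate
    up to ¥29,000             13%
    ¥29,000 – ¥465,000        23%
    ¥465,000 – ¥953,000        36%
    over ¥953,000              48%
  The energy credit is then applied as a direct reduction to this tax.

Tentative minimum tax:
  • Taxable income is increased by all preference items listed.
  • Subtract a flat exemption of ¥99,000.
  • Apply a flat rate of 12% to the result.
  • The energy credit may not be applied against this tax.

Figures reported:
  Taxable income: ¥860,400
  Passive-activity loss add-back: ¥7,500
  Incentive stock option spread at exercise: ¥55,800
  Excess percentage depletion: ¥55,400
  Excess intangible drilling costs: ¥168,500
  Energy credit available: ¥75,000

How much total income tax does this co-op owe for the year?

Tentative minimum tax:
  Adjusted income: ¥860,400 + ¥7,500 + ¥55,800 + ¥55,400 + ¥168,500 = ¥1,147,600
  Less exemption ¥99,000 → base ¥1,048,600
  ¥1,048,600 × 12% = ¥125,832

Ordinary income tax:
  ¥29,000 × 13% = ¥3,770
  ¥436,000 × 23% = ¥100,280
  ¥395,400 × 36% = ¥142,344
  → ¥246,394
  Less energy credit ¥75,000 → ¥171,394

¥171,394 > ¥125,832, so the ordinary income tax governs.

¥171,394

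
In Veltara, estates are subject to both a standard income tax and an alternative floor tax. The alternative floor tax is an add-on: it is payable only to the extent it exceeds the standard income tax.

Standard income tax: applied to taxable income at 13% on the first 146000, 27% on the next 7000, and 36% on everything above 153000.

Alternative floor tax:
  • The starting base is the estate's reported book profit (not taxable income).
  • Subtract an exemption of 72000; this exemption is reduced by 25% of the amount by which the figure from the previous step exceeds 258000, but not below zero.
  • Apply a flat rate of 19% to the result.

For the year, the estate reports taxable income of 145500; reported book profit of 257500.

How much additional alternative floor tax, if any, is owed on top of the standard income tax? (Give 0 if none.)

Standard income tax:
  145500 × 13% = 18915

Alternative floor tax:
  Base (reported book profit): 257500
  Exemption: 257500 ≤ 258000, so full 72000 applies
  Base: 257500 − 72000 = 185500
  185500 × 19% = 35245

Excess of alternative floor tax over standard income tax: 35245 − 18915 = 16330.

16330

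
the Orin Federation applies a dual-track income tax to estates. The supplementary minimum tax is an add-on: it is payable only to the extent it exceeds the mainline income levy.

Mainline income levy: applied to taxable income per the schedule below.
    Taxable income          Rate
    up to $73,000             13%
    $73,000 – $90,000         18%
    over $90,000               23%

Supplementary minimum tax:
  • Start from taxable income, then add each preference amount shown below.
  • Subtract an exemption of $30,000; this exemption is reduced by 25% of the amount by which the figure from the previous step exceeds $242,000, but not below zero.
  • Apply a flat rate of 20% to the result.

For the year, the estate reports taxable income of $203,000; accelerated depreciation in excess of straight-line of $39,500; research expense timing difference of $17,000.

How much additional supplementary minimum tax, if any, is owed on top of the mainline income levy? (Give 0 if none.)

Mainline income levy:
  $73,000 × 13% = $9,490
  $17,000 × 18% = $3,060
  $113,000 × 23% = $25,990
  → $38,540

Supplementary minimum tax:
  Adjusted income: $203,000 + $39,500 + $17,000 = $259,500
  Exemption: $30,000 − 25% × ($259,500 − $242,000) = $30,000 − $4,375 = $25,625
  Base: $259,500 − $25,625 = $233,875
  $233,875 × 20% = $46,775

Excess of supplementary minimum tax over mainline income levy: $46,775 − $38,540 = $8,235.

$8,235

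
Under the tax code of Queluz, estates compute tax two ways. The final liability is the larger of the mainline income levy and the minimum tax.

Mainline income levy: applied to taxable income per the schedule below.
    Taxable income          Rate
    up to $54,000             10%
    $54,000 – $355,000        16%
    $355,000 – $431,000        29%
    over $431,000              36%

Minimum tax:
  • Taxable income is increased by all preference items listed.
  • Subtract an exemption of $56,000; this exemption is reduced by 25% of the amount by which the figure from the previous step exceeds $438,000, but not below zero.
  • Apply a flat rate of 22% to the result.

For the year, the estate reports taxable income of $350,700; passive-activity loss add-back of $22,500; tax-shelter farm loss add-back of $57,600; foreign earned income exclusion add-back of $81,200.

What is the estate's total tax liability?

$104,390

Mainline income levy:
  $54,000 × 10% = $5,400
  $296,700 × 16% = $47,472
  → $52,872

Minimum tax:
  Adjusted income: $350,700 + $22,500 + $57,600 + $81,200 = $512,000
  Exemption: $56,000 − 25% × ($512,000 − $438,000) = $56,000 − $18,500 = $37,500
  Base: $512,000 − $37,500 = $474,500
  $474,500 × 22% = $104,390

$104,390 > $52,872, so the minimum tax is the binding amount.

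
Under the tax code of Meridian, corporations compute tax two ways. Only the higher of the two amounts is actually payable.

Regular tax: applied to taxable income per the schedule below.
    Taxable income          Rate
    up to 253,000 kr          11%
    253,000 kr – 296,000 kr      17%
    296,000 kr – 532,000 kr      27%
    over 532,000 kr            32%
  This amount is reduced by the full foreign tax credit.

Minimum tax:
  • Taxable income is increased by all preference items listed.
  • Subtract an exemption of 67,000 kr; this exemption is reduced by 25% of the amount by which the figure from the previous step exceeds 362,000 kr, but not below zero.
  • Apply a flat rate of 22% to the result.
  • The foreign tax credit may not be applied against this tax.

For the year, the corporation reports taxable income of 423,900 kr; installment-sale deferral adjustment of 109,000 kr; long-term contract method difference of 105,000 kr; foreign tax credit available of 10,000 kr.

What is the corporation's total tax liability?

140,338 kr

Regular tax:
  253,000 kr × 11% = 27,830 kr
  43,000 kr × 17% = 7,310 kr
  127,900 kr × 27% = 34,533 kr
  → 69,673 kr
  Less foreign tax credit 10,000 kr → 59,673 kr

Minimum tax:
  Adjusted income: 423,900 kr + 109,000 kr + 105,000 kr = 637,900 kr
  Exemption: 25% × (637,900 kr − 362,000 kr) = 68,975 kr ≥ 67,000 kr, so the exemption is fully phased out
  Base: 637,900 kr − 0 kr = 637,900 kr
  637,900 kr × 22% = 140,338 kr

140,338 kr > 59,673 kr, so the minimum tax is the binding amount.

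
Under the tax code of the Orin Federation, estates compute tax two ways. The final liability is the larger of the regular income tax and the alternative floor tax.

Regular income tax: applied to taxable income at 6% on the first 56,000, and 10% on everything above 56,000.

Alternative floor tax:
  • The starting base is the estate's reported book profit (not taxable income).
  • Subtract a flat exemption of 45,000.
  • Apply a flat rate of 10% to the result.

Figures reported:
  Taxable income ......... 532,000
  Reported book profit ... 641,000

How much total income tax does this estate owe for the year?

Regular income tax:
  56,000 × 6% = 3,360
  476,000 × 10% = 47,600
  → 50,960

Alternative floor tax:
  Base (reported book profit): 641,000
  Less exemption 45,000 → base 596,000
  596,000 × 10% = 59,600

59,600 > 50,960, so the alternative floor tax is the binding amount.

59,600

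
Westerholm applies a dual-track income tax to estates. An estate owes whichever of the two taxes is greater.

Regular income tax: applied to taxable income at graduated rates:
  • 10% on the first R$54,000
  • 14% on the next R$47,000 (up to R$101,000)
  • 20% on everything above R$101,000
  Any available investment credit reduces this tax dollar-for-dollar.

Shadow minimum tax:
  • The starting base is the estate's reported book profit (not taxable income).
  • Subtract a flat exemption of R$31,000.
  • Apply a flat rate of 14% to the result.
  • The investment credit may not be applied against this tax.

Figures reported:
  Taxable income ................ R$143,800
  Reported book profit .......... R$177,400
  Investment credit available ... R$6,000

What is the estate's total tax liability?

Shadow minimum tax:
  Base (reported book profit): R$177,400
  Less exemption R$31,000 → base R$146,400
  R$146,400 × 14% = R$20,496

Regular income tax:
  R$54,000 × 10% = R$5,400
  R$47,000 × 14% = R$6,580
  R$42,800 × 20% = R$8,560
  → R$20,540
  Less investment credit R$6,000 → R$14,540

R$20,496 > R$14,540, so the shadow minimum tax is the binding amount.

R$20,496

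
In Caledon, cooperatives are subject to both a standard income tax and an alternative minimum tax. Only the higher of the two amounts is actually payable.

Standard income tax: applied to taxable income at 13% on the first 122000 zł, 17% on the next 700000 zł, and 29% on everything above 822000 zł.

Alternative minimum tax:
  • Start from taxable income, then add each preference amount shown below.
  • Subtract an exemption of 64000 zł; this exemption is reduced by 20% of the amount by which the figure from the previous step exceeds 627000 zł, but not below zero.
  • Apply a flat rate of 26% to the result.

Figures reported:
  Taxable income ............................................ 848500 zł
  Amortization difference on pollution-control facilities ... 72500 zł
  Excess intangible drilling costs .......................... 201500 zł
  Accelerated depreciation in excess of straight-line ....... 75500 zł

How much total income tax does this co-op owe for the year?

Alternative minimum tax:
  Adjusted income: 848500 zł + 72500 zł + 201500 zł + 75500 zł = 1198000 zł
  Exemption: 20% × (1198000 zł − 627000 zł) = 114200 zł ≥ 64000 zł, so the exemption is fully phased out
  Base: 1198000 zł − 0 zł = 1198000 zł
  1198000 zł × 26% = 311480 zł

Standard income tax:
  122000 zł × 13% = 15860 zł
  700000 zł × 17% = 119000 zł
  26500 zł × 29% = 7685 zł
  → 142545 zł

311480 zł > 142545 zł, so the alternative minimum tax is the binding amount.

311480 zł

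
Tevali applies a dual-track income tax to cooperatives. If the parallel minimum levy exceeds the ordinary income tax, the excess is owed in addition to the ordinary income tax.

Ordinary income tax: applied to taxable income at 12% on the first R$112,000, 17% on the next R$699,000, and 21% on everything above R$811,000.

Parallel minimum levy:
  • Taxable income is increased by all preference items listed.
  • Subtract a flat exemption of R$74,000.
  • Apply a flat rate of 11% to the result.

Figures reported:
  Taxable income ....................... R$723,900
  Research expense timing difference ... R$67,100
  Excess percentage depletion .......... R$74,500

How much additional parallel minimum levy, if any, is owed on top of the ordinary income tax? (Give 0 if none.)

Ordinary income tax:
  R$112,000 × 12% = R$13,440
  R$611,900 × 17% = R$104,023
  → R$117,463

Parallel minimum levy:
  Adjusted income: R$723,900 + R$67,100 + R$74,500 = R$865,500
  Less exemption R$74,000 → base R$791,500
  R$791,500 × 11% = R$87,065

R$87,065 ≤ R$117,463, so no add-on is due.

R$0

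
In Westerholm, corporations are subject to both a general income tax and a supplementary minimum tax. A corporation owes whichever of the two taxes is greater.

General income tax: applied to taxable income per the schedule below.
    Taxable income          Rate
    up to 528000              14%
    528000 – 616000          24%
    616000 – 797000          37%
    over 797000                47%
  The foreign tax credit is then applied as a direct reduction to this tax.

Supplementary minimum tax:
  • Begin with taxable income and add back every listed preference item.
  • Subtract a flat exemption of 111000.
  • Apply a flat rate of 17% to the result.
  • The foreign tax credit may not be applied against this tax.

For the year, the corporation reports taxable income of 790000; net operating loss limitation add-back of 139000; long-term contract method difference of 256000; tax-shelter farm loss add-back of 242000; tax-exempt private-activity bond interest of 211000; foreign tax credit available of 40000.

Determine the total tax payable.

Supplementary minimum tax:
  Adjusted income: 790000 + 139000 + 256000 + 242000 + 211000 = 1638000
  Less exemption 111000 → base 1527000
  1527000 × 17% = 259590

General income tax:
  528000 × 14% = 73920
  88000 × 24% = 21120
  174000 × 37% = 64380
  → 159420
  Less foreign tax credit 40000 → 119420

259590 > 119420, so the supplementary minimum tax is the binding amount.

259590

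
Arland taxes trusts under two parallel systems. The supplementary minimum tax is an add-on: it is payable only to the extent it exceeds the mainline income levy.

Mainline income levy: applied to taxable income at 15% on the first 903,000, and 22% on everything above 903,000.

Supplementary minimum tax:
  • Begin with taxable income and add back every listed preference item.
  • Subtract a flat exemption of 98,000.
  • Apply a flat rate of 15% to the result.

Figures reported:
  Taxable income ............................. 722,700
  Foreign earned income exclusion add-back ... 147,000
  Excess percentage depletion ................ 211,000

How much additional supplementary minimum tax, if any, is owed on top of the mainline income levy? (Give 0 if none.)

39,000

Mainline income levy:
  722,700 × 15% = 108,405

Supplementary minimum tax:
  Adjusted income: 722,700 + 147,000 + 211,000 = 1,080,700
  Less exemption 98,000 → base 982,700
  982,700 × 15% = 147,405

Excess of supplementary minimum tax over mainline income levy: 147,405 − 108,405 = 39,000.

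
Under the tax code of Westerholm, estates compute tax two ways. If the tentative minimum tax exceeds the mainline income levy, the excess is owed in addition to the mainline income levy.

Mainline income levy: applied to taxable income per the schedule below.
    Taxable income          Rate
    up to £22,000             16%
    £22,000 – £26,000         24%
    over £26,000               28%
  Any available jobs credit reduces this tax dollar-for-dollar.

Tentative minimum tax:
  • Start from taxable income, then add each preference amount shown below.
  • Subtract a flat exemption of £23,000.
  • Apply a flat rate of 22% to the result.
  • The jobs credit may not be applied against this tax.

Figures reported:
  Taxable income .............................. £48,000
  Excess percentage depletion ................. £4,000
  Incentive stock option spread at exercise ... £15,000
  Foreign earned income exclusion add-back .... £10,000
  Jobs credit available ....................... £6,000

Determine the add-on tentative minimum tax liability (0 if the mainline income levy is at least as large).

£7,240

Mainline income levy:
  £22,000 × 16% = £3,520
  £4,000 × 24% = £960
  £22,000 × 28% = £6,160
  → £10,640
  Less jobs credit £6,000 → £4,640

Tentative minimum tax:
  Adjusted income: £48,000 + £4,000 + £15,000 + £10,000 = £77,000
  Less exemption £23,000 → base £54,000
  £54,000 × 22% = £11,880

Excess of tentative minimum tax over mainline income levy: £11,880 − £4,640 = £7,240.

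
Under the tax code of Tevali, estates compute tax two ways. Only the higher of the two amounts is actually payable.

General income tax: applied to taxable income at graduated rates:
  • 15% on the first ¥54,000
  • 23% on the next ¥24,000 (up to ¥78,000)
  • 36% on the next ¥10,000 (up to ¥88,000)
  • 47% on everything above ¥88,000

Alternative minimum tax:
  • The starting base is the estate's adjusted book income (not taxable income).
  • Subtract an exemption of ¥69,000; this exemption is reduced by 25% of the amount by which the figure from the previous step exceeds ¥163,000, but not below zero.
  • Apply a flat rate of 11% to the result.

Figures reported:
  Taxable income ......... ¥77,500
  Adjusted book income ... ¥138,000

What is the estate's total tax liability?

Alternative minimum tax:
  Base (adjusted book income): ¥138,000
  Exemption: ¥138,000 ≤ ¥163,000, so full ¥69,000 applies
  Base: ¥138,000 − ¥69,000 = ¥69,000
  ¥69,000 × 11% = ¥7,590

General income tax:
  ¥54,000 × 15% = ¥8,100
  ¥23,500 × 23% = ¥5,405
  → ¥13,505

¥13,505 > ¥7,590, so the general income tax governs.

¥13,505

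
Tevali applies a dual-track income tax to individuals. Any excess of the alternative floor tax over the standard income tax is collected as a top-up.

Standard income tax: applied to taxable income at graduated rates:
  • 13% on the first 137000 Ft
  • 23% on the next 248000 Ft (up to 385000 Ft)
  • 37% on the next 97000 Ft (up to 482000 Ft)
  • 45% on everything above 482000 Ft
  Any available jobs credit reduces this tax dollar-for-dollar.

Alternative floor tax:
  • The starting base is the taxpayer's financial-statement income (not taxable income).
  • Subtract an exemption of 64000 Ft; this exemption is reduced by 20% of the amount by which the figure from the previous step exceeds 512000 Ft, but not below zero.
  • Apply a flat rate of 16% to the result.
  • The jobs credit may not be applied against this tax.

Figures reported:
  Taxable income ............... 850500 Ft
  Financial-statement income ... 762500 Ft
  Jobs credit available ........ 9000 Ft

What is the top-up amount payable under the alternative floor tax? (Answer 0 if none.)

Standard income tax:
  137000 Ft × 13% = 17810 Ft
  248000 Ft × 23% = 57040 Ft
  97000 Ft × 37% = 35890 Ft
  368500 Ft × 45% = 165825 Ft
  → 276565 Ft
  Less jobs credit 9000 Ft → 267565 Ft

Alternative floor tax:
  Base (financial-statement income): 762500 Ft
  Exemption: 64000 Ft − 20% × (762500 Ft − 512000 Ft) = 64000 Ft − 50100 Ft = 13900 Ft
  Base: 762500 Ft − 13900 Ft = 748600 Ft
  748600 Ft × 16% = 119776 Ft

119776 Ft ≤ 267565 Ft, so no add-on is due.

0 Ft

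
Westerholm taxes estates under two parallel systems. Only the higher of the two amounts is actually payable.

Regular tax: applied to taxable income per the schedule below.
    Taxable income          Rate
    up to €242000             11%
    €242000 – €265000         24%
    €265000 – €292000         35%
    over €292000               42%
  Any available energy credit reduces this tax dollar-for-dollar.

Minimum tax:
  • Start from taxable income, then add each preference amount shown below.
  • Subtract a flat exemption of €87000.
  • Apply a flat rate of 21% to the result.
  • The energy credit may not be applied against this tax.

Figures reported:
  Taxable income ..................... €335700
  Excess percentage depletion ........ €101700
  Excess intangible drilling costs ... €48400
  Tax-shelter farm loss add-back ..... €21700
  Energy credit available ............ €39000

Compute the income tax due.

€88305

Regular tax:
  €242000 × 11% = €26620
  €23000 × 24% = €5520
  €27000 × 35% = €9450
  €43700 × 42% = €18354
  → €59944
  Less energy credit €39000 → €20944

Minimum tax:
  Adjusted income: €335700 + €101700 + €48400 + €21700 = €507500
  Less exemption €87000 → base €420500
  €420500 × 21% = €88305

€88305 > €20944, so the minimum tax is the binding amount.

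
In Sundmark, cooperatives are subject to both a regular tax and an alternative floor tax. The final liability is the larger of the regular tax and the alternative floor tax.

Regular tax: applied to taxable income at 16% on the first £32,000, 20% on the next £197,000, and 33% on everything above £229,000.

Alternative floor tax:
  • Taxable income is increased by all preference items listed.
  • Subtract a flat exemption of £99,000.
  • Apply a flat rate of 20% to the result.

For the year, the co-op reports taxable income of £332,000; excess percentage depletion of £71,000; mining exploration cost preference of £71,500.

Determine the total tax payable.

£78,510

Alternative floor tax:
  Adjusted income: £332,000 + £71,000 + £71,500 = £474,500
  Less exemption £99,000 → base £375,500
  £375,500 × 20% = £75,100

Regular tax:
  £32,000 × 16% = £5,120
  £197,000 × 20% = £39,400
  £103,000 × 33% = £33,990
  → £78,510

£78,510 > £75,100, so the regular tax governs.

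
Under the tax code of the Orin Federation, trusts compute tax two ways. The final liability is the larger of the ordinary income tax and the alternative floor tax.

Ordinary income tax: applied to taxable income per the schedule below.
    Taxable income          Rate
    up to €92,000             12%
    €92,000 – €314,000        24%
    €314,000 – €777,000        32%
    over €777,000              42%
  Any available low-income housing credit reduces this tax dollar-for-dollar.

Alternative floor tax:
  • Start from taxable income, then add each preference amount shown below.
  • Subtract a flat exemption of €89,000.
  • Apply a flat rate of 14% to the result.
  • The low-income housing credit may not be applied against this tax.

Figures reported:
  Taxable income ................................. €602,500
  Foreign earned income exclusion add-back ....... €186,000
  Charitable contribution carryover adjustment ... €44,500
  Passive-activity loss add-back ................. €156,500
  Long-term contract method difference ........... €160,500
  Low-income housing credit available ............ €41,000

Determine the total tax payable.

€148,540

Ordinary income tax:
  €92,000 × 12% = €11,040
  €222,000 × 24% = €53,280
  €288,500 × 32% = €92,320
  → €156,640
  Less low-income housing credit €41,000 → €115,640

Alternative floor tax:
  Adjusted income: €602,500 + €186,000 + €44,500 + €156,500 + €160,500 = €1,150,000
  Less exemption €89,000 → base €1,061,000
  €1,061,000 × 14% = €148,540

€148,540 > €115,640, so the alternative floor tax is the binding amount.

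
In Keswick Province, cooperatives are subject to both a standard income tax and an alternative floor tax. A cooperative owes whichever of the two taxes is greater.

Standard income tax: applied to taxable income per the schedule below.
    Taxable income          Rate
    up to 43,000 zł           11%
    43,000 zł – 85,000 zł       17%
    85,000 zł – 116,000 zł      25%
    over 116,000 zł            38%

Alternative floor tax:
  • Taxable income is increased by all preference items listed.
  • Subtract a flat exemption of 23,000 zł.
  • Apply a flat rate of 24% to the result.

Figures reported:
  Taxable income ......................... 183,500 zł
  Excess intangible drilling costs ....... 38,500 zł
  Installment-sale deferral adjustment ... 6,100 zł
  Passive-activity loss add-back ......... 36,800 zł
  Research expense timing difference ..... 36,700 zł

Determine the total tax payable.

Standard income tax:
  43,000 zł × 11% = 4,730 zł
  42,000 zł × 17% = 7,140 zł
  31,000 zł × 25% = 7,750 zł
  67,500 zł × 38% = 25,650 zł
  → 45,270 zł

Alternative floor tax:
  Adjusted income: 183,500 zł + 38,500 zł + 6,100 zł + 36,800 zł + 36,700 zł = 301,600 zł
  Less exemption 23,000 zł → base 278,600 zł
  278,600 zł × 24% = 66,864 zł

66,864 zł > 45,270 zł, so the alternative floor tax is the binding amount.

66,864 zł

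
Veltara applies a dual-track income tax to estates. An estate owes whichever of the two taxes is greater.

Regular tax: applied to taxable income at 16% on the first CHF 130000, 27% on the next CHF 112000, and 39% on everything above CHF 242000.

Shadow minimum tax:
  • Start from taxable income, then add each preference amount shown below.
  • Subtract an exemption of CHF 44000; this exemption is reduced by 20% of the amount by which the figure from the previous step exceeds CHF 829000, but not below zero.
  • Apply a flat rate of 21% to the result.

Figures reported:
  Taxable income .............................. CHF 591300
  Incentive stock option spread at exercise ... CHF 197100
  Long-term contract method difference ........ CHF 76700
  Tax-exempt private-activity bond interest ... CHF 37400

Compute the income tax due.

CHF 187267

Regular tax:
  CHF 130000 × 16% = CHF 20800
  CHF 112000 × 27% = CHF 30240
  CHF 349300 × 39% = CHF 136227
  → CHF 187267

Shadow minimum tax:
  Adjusted income: CHF 591300 + CHF 197100 + CHF 76700 + CHF 37400 = CHF 902500
  Exemption: CHF 44000 − 20% × (CHF 902500 − CHF 829000) = CHF 44000 − CHF 14700 = CHF 29300
  Base: CHF 902500 − CHF 29300 = CHF 873200
  CHF 873200 × 21% = CHF 183372

CHF 187267 > CHF 183372, so the regular tax governs.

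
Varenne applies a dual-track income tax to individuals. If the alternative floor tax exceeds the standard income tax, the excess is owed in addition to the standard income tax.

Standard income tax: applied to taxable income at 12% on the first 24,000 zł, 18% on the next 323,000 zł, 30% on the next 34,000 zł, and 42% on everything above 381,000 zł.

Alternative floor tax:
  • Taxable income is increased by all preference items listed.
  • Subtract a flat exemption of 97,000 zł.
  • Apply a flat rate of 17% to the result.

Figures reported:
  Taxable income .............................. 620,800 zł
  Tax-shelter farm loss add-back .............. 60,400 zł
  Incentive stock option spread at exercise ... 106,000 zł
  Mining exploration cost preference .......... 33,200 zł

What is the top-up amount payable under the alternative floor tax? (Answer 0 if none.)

Alternative floor tax:
  Adjusted income: 620,800 zł + 60,400 zł + 106,000 zł + 33,200 zł = 820,400 zł
  Less exemption 97,000 zł → base 723,400 zł
  723,400 zł × 17% = 122,978 zł

Standard income tax:
  24,000 zł × 12% = 2,880 zł
  323,000 zł × 18% = 58,140 zł
  34,000 zł × 30% = 10,200 zł
  239,800 zł × 42% = 100,716 zł
  → 171,936 zł

122,978 zł ≤ 171,936 zł, so no add-on is due.

0 zł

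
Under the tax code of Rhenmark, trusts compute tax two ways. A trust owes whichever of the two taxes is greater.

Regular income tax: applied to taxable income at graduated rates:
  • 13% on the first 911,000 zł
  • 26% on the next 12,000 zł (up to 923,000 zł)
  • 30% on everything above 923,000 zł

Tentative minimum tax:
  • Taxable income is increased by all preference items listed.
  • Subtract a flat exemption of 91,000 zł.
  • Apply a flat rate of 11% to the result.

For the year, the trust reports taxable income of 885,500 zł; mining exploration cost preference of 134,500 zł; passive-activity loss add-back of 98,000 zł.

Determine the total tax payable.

115,115 zł

Regular income tax:
  885,500 zł × 13% = 115,115 zł

Tentative minimum tax:
  Adjusted income: 885,500 zł + 134,500 zł + 98,000 zł = 1,118,000 zł
  Less exemption 91,000 zł → base 1,027,000 zł
  1,027,000 zł × 11% = 112,970 zł

115,115 zł > 112,970 zł, so the regular income tax governs.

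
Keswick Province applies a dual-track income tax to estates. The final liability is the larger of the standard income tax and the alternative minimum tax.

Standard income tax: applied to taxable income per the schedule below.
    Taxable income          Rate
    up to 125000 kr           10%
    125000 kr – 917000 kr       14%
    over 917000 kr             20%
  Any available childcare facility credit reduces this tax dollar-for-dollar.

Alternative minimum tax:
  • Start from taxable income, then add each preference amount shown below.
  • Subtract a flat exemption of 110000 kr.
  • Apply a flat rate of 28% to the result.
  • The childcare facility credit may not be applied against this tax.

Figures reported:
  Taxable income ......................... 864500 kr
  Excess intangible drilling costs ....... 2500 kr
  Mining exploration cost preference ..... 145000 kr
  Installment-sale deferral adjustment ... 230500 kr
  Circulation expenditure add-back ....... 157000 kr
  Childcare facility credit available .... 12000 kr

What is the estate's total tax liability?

Alternative minimum tax:
  Adjusted income: 864500 kr + 2500 kr + 145000 kr + 230500 kr + 157000 kr = 1399500 kr
  Less exemption 110000 kr → base 1289500 kr
  1289500 kr × 28% = 361060 kr

Standard income tax:
  125000 kr × 10% = 12500 kr
  739500 kr × 14% = 103530 kr
  → 116030 kr
  Less childcare facility credit 12000 kr → 104030 kr

361060 kr > 104030 kr, so the alternative minimum tax is the binding amount.

361060 kr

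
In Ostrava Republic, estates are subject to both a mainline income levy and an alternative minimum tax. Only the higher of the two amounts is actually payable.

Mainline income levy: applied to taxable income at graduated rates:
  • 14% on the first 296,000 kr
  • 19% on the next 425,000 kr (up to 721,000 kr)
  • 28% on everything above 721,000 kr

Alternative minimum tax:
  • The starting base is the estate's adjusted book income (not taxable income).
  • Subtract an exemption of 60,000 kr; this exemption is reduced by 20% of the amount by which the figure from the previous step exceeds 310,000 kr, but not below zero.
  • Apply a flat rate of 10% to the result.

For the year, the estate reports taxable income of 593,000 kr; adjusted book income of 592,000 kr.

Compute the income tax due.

Mainline income levy:
  296,000 kr × 14% = 41,440 kr
  297,000 kr × 19% = 56,430 kr
  → 97,870 kr

Alternative minimum tax:
  Base (adjusted book income): 592,000 kr
  Exemption: 60,000 kr − 20% × (592,000 kr − 310,000 kr) = 60,000 kr − 56,400 kr = 3,600 kr
  Base: 592,000 kr − 3,600 kr = 588,400 kr
  588,400 kr × 10% = 58,840 kr

97,870 kr > 58,840 kr, so the mainline income levy governs.

97,870 kr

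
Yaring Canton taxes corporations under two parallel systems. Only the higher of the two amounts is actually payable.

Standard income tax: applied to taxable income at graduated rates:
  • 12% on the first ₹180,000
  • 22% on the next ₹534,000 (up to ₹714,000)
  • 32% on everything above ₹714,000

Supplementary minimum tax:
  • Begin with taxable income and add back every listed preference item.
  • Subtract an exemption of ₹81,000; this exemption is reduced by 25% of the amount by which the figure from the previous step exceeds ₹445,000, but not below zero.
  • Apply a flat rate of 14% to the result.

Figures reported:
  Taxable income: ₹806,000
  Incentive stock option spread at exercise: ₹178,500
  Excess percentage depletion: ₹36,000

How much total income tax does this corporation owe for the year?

Supplementary minimum tax:
  Adjusted income: ₹806,000 + ₹178,500 + ₹36,000 = ₹1,020,500
  Exemption: 25% × (₹1,020,500 − ₹445,000) = ₹143,875 ≥ ₹81,000, so the exemption is fully phased out
  Base: ₹1,020,500 − ₹0 = ₹1,020,500
  ₹1,020,500 × 14% = ₹142,870

Standard income tax:
  ₹180,000 × 12% = ₹21,600
  ₹534,000 × 22% = ₹117,480
  ₹92,000 × 32% = ₹29,440
  → ₹168,520

₹168,520 > ₹142,870, so the standard income tax governs.

₹168,520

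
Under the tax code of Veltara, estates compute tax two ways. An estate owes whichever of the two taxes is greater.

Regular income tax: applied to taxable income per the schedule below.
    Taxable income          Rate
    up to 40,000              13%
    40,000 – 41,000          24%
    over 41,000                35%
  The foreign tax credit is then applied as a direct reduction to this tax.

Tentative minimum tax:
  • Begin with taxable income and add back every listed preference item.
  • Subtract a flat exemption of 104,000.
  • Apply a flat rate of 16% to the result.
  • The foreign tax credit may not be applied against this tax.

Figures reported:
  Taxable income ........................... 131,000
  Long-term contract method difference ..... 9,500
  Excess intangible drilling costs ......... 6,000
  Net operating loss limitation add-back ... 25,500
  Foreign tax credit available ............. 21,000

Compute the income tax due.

Regular income tax:
  40,000 × 13% = 5,200
  1,000 × 24% = 240
  90,000 × 35% = 31,500
  → 36,940
  Less foreign tax credit 21,000 → 15,940

Tentative minimum tax:
  Adjusted income: 131,000 + 9,500 + 6,000 + 25,500 = 172,000
  Less exemption 104,000 → base 68,000
  68,000 × 16% = 10,880

15,940 > 10,880, so the regular income tax governs.

15,940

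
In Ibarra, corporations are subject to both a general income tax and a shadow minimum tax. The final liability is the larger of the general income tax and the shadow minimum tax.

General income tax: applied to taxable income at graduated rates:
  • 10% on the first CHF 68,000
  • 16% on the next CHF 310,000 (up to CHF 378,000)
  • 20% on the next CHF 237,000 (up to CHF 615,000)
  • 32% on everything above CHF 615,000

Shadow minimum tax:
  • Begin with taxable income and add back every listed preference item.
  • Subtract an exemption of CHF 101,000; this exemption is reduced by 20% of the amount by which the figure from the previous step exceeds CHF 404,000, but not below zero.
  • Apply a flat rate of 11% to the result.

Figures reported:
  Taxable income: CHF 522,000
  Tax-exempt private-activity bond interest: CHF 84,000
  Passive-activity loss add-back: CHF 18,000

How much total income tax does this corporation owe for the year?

CHF 85,200

General income tax:
  CHF 68,000 × 10% = CHF 6,800
  CHF 310,000 × 16% = CHF 49,600
  CHF 144,000 × 20% = CHF 28,800
  → CHF 85,200

Shadow minimum tax:
  Adjusted income: CHF 522,000 + CHF 84,000 + CHF 18,000 = CHF 624,000
  Exemption: CHF 101,000 − 20% × (CHF 624,000 − CHF 404,000) = CHF 101,000 − CHF 44,000 = CHF 57,000
  Base: CHF 624,000 − CHF 57,000 = CHF 567,000
  CHF 567,000 × 11% = CHF 62,370

CHF 85,200 > CHF 62,370, so the general income tax governs.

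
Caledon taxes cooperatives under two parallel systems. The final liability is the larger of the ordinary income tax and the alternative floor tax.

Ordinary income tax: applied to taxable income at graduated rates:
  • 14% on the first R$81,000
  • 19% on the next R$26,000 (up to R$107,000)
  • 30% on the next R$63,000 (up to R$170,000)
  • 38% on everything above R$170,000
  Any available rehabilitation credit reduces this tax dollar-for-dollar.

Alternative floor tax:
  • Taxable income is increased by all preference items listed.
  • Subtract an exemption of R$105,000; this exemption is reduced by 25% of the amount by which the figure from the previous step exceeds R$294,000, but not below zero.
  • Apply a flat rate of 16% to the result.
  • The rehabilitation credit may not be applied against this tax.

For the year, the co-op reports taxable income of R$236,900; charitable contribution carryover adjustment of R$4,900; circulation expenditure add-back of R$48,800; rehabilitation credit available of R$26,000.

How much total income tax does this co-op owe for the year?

Alternative floor tax:
  Adjusted income: R$236,900 + R$4,900 + R$48,800 = R$290,600
  Exemption: R$290,600 ≤ R$294,000, so full R$105,000 applies
  Base: R$290,600 − R$105,000 = R$185,600
  R$185,600 × 16% = R$29,696

Ordinary income tax:
  R$81,000 × 14% = R$11,340
  R$26,000 × 19% = R$4,940
  R$63,000 × 30% = R$18,900
  R$66,900 × 38% = R$25,422
  → R$60,602
  Less rehabilitation credit R$26,000 → R$34,602

R$34,602 > R$29,696, so the ordinary income tax governs.

R$34,602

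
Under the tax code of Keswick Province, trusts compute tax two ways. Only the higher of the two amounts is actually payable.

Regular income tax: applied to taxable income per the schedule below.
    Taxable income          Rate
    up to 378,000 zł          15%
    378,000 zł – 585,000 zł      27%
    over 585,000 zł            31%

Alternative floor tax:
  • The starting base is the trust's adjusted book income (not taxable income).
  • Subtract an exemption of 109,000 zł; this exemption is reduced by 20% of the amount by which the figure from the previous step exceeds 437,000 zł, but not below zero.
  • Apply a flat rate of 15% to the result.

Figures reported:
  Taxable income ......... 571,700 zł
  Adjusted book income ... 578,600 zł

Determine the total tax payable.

108,999 zł

Alternative floor tax:
  Base (adjusted book income): 578,600 zł
  Exemption: 109,000 zł − 20% × (578,600 zł − 437,000 zł) = 109,000 zł − 28,320 zł = 80,680 zł
  Base: 578,600 zł − 80,680 zł = 497,920 zł
  497,920 zł × 15% = 74,688 zł

Regular income tax:
  378,000 zł × 15% = 56,700 zł
  193,700 zł × 27% = 52,299 zł
  → 108,999 zł

108,999 zł > 74,688 zł, so the regular income tax governs.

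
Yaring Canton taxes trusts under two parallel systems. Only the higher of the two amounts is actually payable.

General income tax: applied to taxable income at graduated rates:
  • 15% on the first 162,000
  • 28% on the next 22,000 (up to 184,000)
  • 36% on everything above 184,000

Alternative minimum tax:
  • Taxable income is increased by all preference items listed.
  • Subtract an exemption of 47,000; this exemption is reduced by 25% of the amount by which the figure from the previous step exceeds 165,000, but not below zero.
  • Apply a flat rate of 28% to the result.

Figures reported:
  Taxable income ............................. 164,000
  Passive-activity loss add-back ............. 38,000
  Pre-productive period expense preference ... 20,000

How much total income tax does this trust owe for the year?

52,990

General income tax:
  162,000 × 15% = 24,300
  2,000 × 28% = 560
  → 24,860

Alternative minimum tax:
  Adjusted income: 164,000 + 38,000 + 20,000 = 222,000
  Exemption: 47,000 − 25% × (222,000 − 165,000) = 47,000 − 14,250 = 32,750
  Base: 222,000 − 32,750 = 189,250
  189,250 × 28% = 52,990

52,990 > 24,860, so the alternative minimum tax is the binding amount.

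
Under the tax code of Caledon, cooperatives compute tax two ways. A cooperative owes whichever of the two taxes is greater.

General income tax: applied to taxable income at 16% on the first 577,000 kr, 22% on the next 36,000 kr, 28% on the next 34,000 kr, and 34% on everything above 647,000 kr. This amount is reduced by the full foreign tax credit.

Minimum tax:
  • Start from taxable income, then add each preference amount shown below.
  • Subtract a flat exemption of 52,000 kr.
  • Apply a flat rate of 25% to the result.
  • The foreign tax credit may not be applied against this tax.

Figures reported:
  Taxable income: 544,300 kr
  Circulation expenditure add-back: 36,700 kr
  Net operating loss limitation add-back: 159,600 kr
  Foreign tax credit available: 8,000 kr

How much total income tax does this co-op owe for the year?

172,150 kr

Minimum tax:
  Adjusted income: 544,300 kr + 36,700 kr + 159,600 kr = 740,600 kr
  Less exemption 52,000 kr → base 688,600 kr
  688,600 kr × 25% = 172,150 kr

General income tax:
  544,300 kr × 16% = 87,088 kr
  Less foreign tax credit 8,000 kr → 79,088 kr

172,150 kr > 79,088 kr, so the minimum tax is the binding amount.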